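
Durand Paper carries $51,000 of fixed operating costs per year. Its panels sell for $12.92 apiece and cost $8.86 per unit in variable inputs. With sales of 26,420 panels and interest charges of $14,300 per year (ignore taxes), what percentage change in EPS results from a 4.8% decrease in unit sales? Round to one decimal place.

At 26,420 units, contribution = 26,420 × $4.06 = $107,265.20.
EBIT = $107,265.20 − $51,000 = $56,265.20.
After interest of $14,300.00, pre-tax earnings = $41,965.20.
DCL = total CM / (EBIT − I) = $107,265.20 / $41,965.20 = 2.5561.
EPS therefore changes by 2.5561 × (-4.8%) = -12.3%.

-12.3%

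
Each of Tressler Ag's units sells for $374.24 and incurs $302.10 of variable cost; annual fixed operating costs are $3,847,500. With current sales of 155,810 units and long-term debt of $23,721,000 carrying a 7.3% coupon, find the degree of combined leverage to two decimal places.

1.99

Total contribution margin = 155,810 × $72.14 = $11,240,133.40.
EBIT = $11,240,133.40 − $3,847,500 = $7,392,633.40. Interest = $1,731,633.00.
DOL = $11,240,133.40 ÷ $7,392,633.40 = 1.5205; DFL = $7,392,633.40 ÷ $5,661,000.40 = 1.3059.
Combined leverage = 1.5205 × 1.3059 = 1.9856.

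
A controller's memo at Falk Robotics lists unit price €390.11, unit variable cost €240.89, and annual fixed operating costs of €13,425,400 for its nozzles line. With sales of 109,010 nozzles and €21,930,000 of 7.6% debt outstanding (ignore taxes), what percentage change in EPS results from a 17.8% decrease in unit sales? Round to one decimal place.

-246.5%

At 109,010 units, contribution = 109,010 × €149.22 = €16,266,472.20.
Subtracting fixed costs: EBIT = €16,266,472.20 − €13,425,400 = €2,841,072.20.
Interest = €1,666,680.00, so EBIT − I = €1,174,392.20.
DCL = total CM / (EBIT − I) = €16,266,472.20 / €1,174,392.20 = 13.8510.
EPS therefore changes by 13.8510 × (-17.8%) = -246.5%.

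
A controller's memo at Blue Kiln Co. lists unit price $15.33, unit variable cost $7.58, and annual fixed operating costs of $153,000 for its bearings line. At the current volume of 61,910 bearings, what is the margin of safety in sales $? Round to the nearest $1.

$646,436

Contribution margin per unit = $15.33 − $7.58 = $7.75. Break-even units = $153,000 ÷ $7.75 = 19,741.94; break-even revenue = 19,741.94 × $15.33 = $302,643.87.
Actual sales revenue = 61,910 × $15.33 = $949,080.30.
Margin of safety = $949,080.30 − $302,643.87 = $646,436.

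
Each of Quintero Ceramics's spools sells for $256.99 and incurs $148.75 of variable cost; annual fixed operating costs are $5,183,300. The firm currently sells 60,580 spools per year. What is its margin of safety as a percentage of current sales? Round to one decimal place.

21.0%

Contribution margin per unit = $256.99 − $148.75 = $108.24. Break-even units = $5,183,300 ÷ $108.24 = 47,887.10; break-even revenue = 47,887.10 × $256.99 = $12,306,506.53.
Current sales = 60,580 × $256.99 = $15,568,454.20.
Margin of safety = ($15,568,454.20 − $12,306,506.53) ÷ $15,568,454.20 = 21.0%.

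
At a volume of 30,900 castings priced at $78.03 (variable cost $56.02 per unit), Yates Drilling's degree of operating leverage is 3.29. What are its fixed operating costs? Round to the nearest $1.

$473,389

Contribution at this volume is 30,900 × $22.01 = $680,109.00.
Since DOL = CM ÷ EBIT, EBIT = $680,109.00 ÷ 3.29 = $206,720.06.
Fixed costs = CM − EBIT = $680,109.00 − $206,720.06 = $473,389.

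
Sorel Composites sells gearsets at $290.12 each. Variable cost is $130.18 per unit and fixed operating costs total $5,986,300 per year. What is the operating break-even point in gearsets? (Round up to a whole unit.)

37,429 gearsets

Unit CM = price − variable cost = $290.12 − $130.18 = $159.94.
Units to break even: $5,986,300 ÷ $159.94 = 37,428.41, rounded up to 37,429.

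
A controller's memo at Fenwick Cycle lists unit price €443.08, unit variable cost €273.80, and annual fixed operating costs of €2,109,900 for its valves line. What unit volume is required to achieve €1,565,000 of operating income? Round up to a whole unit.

21,710 valves

Each unit contributes €443.08 − €273.80 = €169.28.
Units = (FC + target) / CM = (€2,109,900 + €1,565,000) / €169.28 = 21,709.00, so 21,710 valves.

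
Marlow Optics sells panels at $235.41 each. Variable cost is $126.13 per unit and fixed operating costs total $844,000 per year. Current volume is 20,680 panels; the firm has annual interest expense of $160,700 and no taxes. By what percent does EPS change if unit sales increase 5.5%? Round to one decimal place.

+9.9%

Total contribution margin = 20,680 × $109.28 = $2,259,910.40.
EBIT = $2,259,910.40 − $844,000 = $1,415,910.40.
After interest of $160,700.00, pre-tax earnings = $1,255,210.40.
DCL = total CM / (EBIT − I) = $2,259,910.40 / $1,255,210.40 = 1.8004.
%ΔEPS = DCL × %ΔSales = 1.8004 × +5.5% = +9.9%.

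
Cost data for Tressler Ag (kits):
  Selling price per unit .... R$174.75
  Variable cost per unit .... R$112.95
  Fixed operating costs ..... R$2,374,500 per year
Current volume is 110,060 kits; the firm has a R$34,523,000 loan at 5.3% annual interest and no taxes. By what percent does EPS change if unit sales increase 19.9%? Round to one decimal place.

At 110,060 units, contribution = 110,060 × R$61.80 = R$6,801,708.00.
Subtracting fixed costs: EBIT = R$6,801,708.00 − R$2,374,500 = R$4,427,208.00.
Interest = R$1,829,719.00, so EBIT − I = R$2,597,489.00.
DCL = total CM / (EBIT − I) = R$6,801,708.00 / R$2,597,489.00 = 2.6186.
%ΔEPS = DCL × %ΔSales = 2.6186 × +19.9% = +52.1%.

+52.1%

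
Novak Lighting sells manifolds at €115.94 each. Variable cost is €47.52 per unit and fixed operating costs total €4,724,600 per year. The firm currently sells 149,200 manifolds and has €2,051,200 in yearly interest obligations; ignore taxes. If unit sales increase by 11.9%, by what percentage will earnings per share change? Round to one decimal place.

Contribution at this volume is 149,200 × €68.42 = €10,208,264.00.
EBIT = €10,208,264.00 − €4,724,600 = €5,483,664.00.
After interest of €2,051,200.00, pre-tax earnings = €3,432,464.00.
Degree of combined leverage = contribution ÷ (EBIT − I) = €10,208,264.00 ÷ €3,432,464.00 = 2.9740.
%ΔEPS = DCL × %ΔSales = 2.9740 × +11.9% = +35.4%.

+35.4%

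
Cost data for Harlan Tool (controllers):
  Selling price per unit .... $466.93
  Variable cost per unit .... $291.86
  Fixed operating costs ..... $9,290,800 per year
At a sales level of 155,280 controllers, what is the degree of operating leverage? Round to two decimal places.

Contribution at this volume is 155,280 × $175.07 = $27,184,869.60.
Subtracting fixed costs: EBIT = $27,184,869.60 − $9,290,800 = $17,894,069.60.
So DOL = total CM / EBIT = $27,184,869.60 / $17,894,069.60 = 1.5192.

1.52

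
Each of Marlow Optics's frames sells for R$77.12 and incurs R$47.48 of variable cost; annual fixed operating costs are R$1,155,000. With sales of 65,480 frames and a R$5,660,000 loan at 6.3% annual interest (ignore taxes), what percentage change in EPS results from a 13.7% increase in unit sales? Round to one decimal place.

+61.9%

Contribution at this volume is 65,480 × R$29.64 = R$1,940,827.20.
Subtracting fixed costs: EBIT = R$1,940,827.20 − R$1,155,000 = R$785,827.20.
Interest = R$356,580.00, so EBIT − I = R$429,247.20.
DCL = total CM / (EBIT − I) = R$1,940,827.20 / R$429,247.20 = 4.5215.
EPS therefore changes by 4.5215 × (+13.7%) = +61.9%.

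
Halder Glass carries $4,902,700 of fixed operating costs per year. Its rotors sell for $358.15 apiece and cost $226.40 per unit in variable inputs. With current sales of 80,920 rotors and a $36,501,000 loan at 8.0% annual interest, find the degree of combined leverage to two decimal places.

At 80,920 units, contribution = 80,920 × $131.75 = $10,661,210.00.
Subtracting fixed costs: EBIT = $10,661,210.00 − $4,902,700 = $5,758,510.00. Interest = $2,920,080.00.
DOL = $10,661,210.00 ÷ $5,758,510.00 = 1.8514; DFL = $5,758,510.00 ÷ $2,838,430.00 = 2.0288.
Combined leverage = 1.8514 × 2.0288 = 3.7561.

3.76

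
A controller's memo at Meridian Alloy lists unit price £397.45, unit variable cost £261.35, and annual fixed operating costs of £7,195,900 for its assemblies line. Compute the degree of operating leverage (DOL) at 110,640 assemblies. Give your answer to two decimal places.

1.92

Contribution at this volume is 110,640 × £136.10 = £15,058,104.00.
EBIT = £15,058,104.00 − £7,195,900 = £7,862,204.00.
DOL = contribution ÷ EBIT = £15,058,104.00 ÷ £7,862,204.00 = 1.9153.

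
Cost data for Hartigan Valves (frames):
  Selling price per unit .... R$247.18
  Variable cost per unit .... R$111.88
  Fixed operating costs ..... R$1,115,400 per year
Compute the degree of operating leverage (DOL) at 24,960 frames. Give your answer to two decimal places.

1.49

Contribution at this volume is 24,960 × R$135.30 = R$3,377,088.00.
Operating income = contribution − fixed costs = R$3,377,088.00 − R$1,115,400 = R$2,261,688.00.
So DOL = total CM / EBIT = R$3,377,088.00 / R$2,261,688.00 = 1.4932.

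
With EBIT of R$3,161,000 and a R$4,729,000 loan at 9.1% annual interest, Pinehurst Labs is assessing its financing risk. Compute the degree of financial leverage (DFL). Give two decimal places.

1.16

Interest = R$430,339.00.
Degree of financial leverage = EBIT / (EBIT − interest) = R$3,161,000 / R$2,730,661.00 = 1.1576.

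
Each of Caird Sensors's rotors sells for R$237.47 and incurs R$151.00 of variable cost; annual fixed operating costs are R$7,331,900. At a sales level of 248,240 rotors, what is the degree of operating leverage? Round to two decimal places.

1.52

Total contribution margin = 248,240 × R$86.47 = R$21,465,312.80.
EBIT = R$21,465,312.80 − R$7,331,900 = R$14,133,412.80.
DOL = contribution ÷ EBIT = R$21,465,312.80 ÷ R$14,133,412.80 = 1.5188.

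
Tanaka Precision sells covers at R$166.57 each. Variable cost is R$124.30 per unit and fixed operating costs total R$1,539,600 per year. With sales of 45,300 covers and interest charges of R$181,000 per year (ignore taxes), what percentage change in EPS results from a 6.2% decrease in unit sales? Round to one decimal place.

At 45,300 units, contribution = 45,300 × R$42.27 = R$1,914,831.00.
EBIT = R$1,914,831.00 − R$1,539,600 = R$375,231.00.
After interest of R$181,000.00, pre-tax earnings = R$194,231.00.
Degree of combined leverage = contribution ÷ (EBIT − I) = R$1,914,831.00 ÷ R$194,231.00 = 9.8585.
%ΔEPS = DCL × %ΔSales = 9.8585 × -6.2% = -61.1%.

-61.1%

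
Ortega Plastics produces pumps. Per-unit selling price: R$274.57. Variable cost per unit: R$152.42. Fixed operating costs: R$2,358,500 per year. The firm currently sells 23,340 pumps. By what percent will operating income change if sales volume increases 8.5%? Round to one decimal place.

Contribution at this volume is 23,340 × R$122.15 = R$2,850,981.00.
Subtracting fixed costs: EBIT = R$2,850,981.00 − R$2,358,500 = R$492,481.00.
DOL = contribution ÷ EBIT = R$2,850,981.00 ÷ R$492,481.00 = 5.7890.
Operating income changes by 5.7890 × +8.5% = +49.2%.

+49.2%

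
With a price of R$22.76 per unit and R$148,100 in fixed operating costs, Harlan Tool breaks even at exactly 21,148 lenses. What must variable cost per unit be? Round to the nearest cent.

R$15.76

Contribution per unit must be FC / Q = R$148,100 / 21,148 = R$7.0030.
Hence VC = price − CM = R$22.76 − R$7.0030 = R$15.76.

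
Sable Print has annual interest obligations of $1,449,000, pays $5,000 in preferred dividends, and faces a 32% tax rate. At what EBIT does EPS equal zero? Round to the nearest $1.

$1,456,353

Grossing the preferred dividend up to pre-tax terms: $5,000 / (1 − 0.32) = $7,352.94.
Financial break-even EBIT = interest + D_p ÷ (1 − t) = $1,449,000 + $7,352.94 = $1,456,352.94.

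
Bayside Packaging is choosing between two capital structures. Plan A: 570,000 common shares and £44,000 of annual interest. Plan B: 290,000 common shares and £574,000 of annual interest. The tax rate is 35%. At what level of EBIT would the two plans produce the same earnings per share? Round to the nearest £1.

£1,122,929

Set EPS_A = EPS_B: (EBIT − £44,000)(1 − 0.35) ÷ 570,000 = (EBIT − £574,000)(1 − 0.35) ÷ 290,000.
Cancelling (1 − t) and cross-multiplying: 290,000·(EBIT − 44,000) = 570,000·(EBIT − 574,000).
Solving, EBIT = (574,000·570,000 − 44,000·290,000) / (570,000 − 290,000) = 314,420,000,000 / 280,000 = 1,122,928.57.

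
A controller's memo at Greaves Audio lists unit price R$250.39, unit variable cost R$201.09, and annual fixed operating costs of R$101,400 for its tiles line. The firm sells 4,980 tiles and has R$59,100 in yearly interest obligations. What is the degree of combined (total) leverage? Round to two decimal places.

Contribution at this volume is 4,980 × R$49.30 = R$245,514.00.
Subtracting fixed costs: EBIT = R$245,514.00 − R$101,400 = R$144,114.00. Interest = R$59,100.00, so EBIT − I = R$85,014.00.
DCL = contribution ÷ (EBIT − I) = R$245,514.00 ÷ R$85,014.00 = 2.8879.

2.89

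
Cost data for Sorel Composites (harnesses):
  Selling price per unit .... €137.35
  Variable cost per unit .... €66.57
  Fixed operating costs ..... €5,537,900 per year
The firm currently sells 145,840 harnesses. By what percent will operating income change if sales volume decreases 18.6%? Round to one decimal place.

Contribution at this volume is 145,840 × €70.78 = €10,322,555.20.
Subtracting fixed costs: EBIT = €10,322,555.20 − €5,537,900 = €4,784,655.20.
DOL = contribution ÷ EBIT = €10,322,555.20 ÷ €4,784,655.20 = 2.1574.
Operating income changes by 2.1574 × -18.6% = -40.1%.

-40.1%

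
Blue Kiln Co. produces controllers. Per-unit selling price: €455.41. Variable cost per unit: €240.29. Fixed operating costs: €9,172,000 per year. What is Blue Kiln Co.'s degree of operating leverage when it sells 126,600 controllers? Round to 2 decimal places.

Total contribution margin = 126,600 × €215.12 = €27,234,192.00.
Operating income = contribution − fixed costs = €27,234,192.00 − €9,172,000 = €18,062,192.00.
Degree of operating leverage = €27,234,192.00 / €18,062,192.00 = 1.5078.

1.51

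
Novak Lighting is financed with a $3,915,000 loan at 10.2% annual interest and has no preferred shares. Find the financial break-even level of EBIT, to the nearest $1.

Annual interest = 10.2% × $3,915,000 = $399,330.00.
Without preferred stock the financial break-even is simply EBIT = interest = $399,330.00.

$399,330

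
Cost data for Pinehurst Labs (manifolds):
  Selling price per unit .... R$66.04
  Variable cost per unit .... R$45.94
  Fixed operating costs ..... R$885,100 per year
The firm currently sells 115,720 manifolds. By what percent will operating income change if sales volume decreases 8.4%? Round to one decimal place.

Contribution at this volume is 115,720 × R$20.10 = R$2,325,972.00.
Subtracting fixed costs: EBIT = R$2,325,972.00 − R$885,100 = R$1,440,872.00.
So DOL = total CM / EBIT = R$2,325,972.00 / R$1,440,872.00 = 1.6143.
%ΔEBIT = DOL × %ΔSales = 1.6143 × -8.4% = -13.6%.

-13.6%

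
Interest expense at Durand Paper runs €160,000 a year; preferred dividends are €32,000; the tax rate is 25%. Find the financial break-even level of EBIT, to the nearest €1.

€202,667

Grossing the preferred dividend up to pre-tax terms: €32,000 / (1 − 0.25) = €42,666.67.
EPS = 0 when EBIT covers interest plus the pre-tax preferred burden: €160,000 + €42,666.67 = €202,666.67.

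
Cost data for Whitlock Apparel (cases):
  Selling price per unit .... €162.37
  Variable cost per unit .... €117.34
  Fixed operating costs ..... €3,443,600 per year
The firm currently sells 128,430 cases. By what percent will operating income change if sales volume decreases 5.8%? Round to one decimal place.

Total contribution margin = 128,430 × €45.03 = €5,783,202.90.
EBIT = €5,783,202.90 − €3,443,600 = €2,339,602.90.
So DOL = total CM / EBIT = €5,783,202.90 / €2,339,602.90 = 2.4719.
%ΔEBIT = DOL × %ΔSales = 2.4719 × -5.8% = -14.3%.

-14.3%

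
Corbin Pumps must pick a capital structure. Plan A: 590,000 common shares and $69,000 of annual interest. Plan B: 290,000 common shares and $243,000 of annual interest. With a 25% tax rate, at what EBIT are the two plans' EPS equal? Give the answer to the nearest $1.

Set EPS_A = EPS_B: (EBIT − $69,000)(1 − 0.25) ÷ 590,000 = (EBIT − $243,000)(1 − 0.25) ÷ 290,000.
The (1 − t) factor cancels: (EBIT − 69,000) × 290,000 = (EBIT − 243,000) × 590,000.
Solving, EBIT = (243,000·590,000 − 69,000·290,000) / (590,000 − 290,000) = 123,360,000,000 / 300,000 = 411,200.00.

$411,200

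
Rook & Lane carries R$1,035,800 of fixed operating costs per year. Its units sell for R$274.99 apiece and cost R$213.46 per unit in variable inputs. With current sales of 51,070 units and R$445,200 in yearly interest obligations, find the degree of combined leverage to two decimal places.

1.89

Total contribution margin = 51,070 × R$61.53 = R$3,142,337.10.
Subtracting fixed costs: EBIT = R$3,142,337.10 − R$1,035,800 = R$2,106,537.10. Interest = R$445,200.00.
DOL = R$3,142,337.10 ÷ R$2,106,537.10 = 1.4917; DFL = R$2,106,537.10 ÷ R$1,661,337.10 = 1.2680.
DCL = DOL × DFL = 1.4917 × 1.2680 = 1.8915.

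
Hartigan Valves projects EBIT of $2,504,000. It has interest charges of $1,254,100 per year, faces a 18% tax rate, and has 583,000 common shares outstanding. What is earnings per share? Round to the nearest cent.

Pre-tax income = $2,504,000 − $1,254,100.00 = $1,249,900.00.
Net income = $1,249,900.00 × (1 − 0.18) = $1,024,918.00.
Per share: $1,024,918.00 / 583,000 shares = $1.76.

$1.76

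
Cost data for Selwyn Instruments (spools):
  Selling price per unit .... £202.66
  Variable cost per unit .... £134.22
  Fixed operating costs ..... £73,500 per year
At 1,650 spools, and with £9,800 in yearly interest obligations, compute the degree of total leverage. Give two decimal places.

3.81

Contribution at this volume is 1,650 × £68.44 = £112,926.00.
Operating income = contribution − fixed costs = £112,926.00 − £73,500 = £39,426.00. Interest = £9,800.00, so EBIT − I = £29,626.00.
Degree of total leverage = total CM / (EBIT − interest) = £112,926.00 / £29,626.00 = 3.8117.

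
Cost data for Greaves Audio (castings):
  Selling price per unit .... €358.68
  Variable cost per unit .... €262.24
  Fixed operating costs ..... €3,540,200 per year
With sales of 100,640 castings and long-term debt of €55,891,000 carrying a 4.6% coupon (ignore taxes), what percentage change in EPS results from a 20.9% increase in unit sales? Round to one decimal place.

Total contribution margin = 100,640 × €96.44 = €9,705,721.60.
EBIT = €9,705,721.60 − €3,540,200 = €6,165,521.60.
Interest = €2,570,986.00, so EBIT − I = €3,594,535.60.
DCL = total CM / (EBIT − I) = €9,705,721.60 / €3,594,535.60 = 2.7001.
%ΔEPS = DCL × %ΔSales = 2.7001 × +20.9% = +56.4%.

+56.4%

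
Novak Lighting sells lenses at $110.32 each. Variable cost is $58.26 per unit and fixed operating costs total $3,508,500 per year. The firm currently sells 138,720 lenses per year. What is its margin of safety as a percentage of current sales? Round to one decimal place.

Each unit contributes $110.32 − $58.26 = $52.06. Break-even units = $3,508,500 ÷ $52.06 = 67,393.39; break-even revenue = 67,393.39 × $110.32 = $7,434,839.03.
Actual sales revenue = 138,720 × $110.32 = $15,303,590.40.
Margin of safety = ($15,303,590.40 − $7,434,839.03) ÷ $15,303,590.40 = 51.4%.

51.4%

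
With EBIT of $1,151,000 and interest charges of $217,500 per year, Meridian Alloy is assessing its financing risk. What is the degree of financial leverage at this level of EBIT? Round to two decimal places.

Interest = $217,500.00.
DFL = EBIT ÷ (EBIT − I) = $1,151,000 ÷ ($1,151,000 − $217,500.00) = $1,151,000 ÷ $933,500.00 = 1.2330.

1.23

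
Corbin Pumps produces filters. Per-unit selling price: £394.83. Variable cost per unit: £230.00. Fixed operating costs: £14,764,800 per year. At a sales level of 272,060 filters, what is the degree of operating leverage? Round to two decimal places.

1.49

Total contribution margin = 272,060 × £164.83 = £44,843,649.80.
Subtracting fixed costs: EBIT = £44,843,649.80 − £14,764,800 = £30,078,849.80.
Degree of operating leverage = £44,843,649.80 / £30,078,849.80 = 1.4909.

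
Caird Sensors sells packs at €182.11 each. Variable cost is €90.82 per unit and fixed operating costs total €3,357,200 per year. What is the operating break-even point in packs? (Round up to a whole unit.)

Unit CM = price − variable cost = €182.11 − €90.82 = €91.29.
Break-even volume = fixed costs ÷ CM per unit = €3,357,200 ÷ €91.29 = 36,775.11, so 36,776 packs.

36,776 packs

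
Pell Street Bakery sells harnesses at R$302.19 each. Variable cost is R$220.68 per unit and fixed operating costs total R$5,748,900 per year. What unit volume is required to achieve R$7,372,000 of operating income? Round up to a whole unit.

160,973 harnesses

Contribution margin per unit = R$302.19 − R$220.68 = R$81.51.
Units = (FC + target) / CM = (R$5,748,900 + R$7,372,000) / R$81.51 = 160,972.89, so 160,973 harnesses.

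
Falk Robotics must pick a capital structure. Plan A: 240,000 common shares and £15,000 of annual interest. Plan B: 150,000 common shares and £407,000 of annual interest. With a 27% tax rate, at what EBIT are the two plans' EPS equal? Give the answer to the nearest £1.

Set EPS_A = EPS_B: (EBIT − £15,000)(1 − 0.27) ÷ 240,000 = (EBIT − £407,000)(1 − 0.27) ÷ 150,000.
Cancelling (1 − t) and cross-multiplying: 150,000·(EBIT − 15,000) = 240,000·(EBIT − 407,000).
Solving, EBIT = (407,000·240,000 − 15,000·150,000) / (240,000 − 150,000) = 95,430,000,000 / 90,000 = 1,060,333.33.

£1,060,333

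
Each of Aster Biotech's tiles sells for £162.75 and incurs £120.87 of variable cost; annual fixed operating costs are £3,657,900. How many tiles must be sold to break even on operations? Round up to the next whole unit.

87,343 tiles

Unit CM = price − variable cost = £162.75 − £120.87 = £41.88.
Break-even Q = £3,657,900 / £41.88 = 87,342.41 → 87,343 tiles.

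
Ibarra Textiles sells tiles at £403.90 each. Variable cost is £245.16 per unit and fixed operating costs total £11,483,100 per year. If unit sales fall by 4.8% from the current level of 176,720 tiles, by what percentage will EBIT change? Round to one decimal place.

-8.1%

Contribution at this volume is 176,720 × £158.74 = £28,052,532.80.
Subtracting fixed costs: EBIT = £28,052,532.80 − £11,483,100 = £16,569,432.80.
Degree of operating leverage = £28,052,532.80 / £16,569,432.80 = 1.6930.
Operating income changes by 1.6930 × -4.8% = -8.1%.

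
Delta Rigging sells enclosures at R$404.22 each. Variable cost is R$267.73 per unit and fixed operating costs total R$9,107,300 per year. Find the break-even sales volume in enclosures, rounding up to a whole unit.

66,726 enclosures

Each unit contributes R$404.22 − R$267.73 = R$136.49.
Units to break even: R$9,107,300 ÷ R$136.49 = 66,725.03, rounded up to 66,726.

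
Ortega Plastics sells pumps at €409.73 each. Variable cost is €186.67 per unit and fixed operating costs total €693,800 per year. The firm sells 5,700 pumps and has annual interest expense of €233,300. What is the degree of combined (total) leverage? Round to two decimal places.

3.69

Total contribution margin = 5,700 × €223.06 = €1,271,442.00.
EBIT = €1,271,442.00 − €693,800 = €577,642.00. Interest = €233,300.00.
DOL = €1,271,442.00 ÷ €577,642.00 = 2.2011; DFL = €577,642.00 ÷ €344,342.00 = 1.6775.
DCL = DOL × DFL = 2.2011 × 1.6775 = 3.6923.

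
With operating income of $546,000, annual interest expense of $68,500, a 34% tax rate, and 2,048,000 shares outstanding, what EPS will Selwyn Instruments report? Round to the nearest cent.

$0.15

Pre-tax income = $546,000 − $68,500.00 = $477,500.00.
Net income = $477,500.00 × (1 − 0.34) = $315,150.00.
EPS = $315,150.00 ÷ 2,048,000 = $0.15.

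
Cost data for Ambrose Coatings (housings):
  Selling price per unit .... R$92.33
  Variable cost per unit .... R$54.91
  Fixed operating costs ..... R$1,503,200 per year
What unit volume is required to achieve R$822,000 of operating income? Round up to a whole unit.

62,138 housings

Contribution margin per unit = R$92.33 − R$54.91 = R$37.42.
Required volume = (fixed costs + target profit) ÷ CM = (R$1,503,200 + R$822,000) ÷ R$37.42 = 62,137.89, so 62,138 housings.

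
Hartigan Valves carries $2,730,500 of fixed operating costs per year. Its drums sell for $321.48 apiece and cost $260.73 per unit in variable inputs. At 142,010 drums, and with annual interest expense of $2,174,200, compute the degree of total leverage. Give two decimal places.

2.32

Total contribution margin = 142,010 × $60.75 = $8,627,107.50.
EBIT = $8,627,107.50 − $2,730,500 = $5,896,607.50. Interest = $2,174,200.00.
DOL = $8,627,107.50 ÷ $5,896,607.50 = 1.4631; DFL = $5,896,607.50 ÷ $3,722,407.50 = 1.5841.
Combined leverage = 1.4631 × 1.5841 = 2.3177.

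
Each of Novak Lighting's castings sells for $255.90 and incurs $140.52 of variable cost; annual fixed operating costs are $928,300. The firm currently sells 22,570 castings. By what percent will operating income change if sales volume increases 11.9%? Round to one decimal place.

+18.5%

Contribution at this volume is 22,570 × $115.38 = $2,604,126.60.
EBIT = $2,604,126.60 − $928,300 = $1,675,826.60.
So DOL = total CM / EBIT = $2,604,126.60 / $1,675,826.60 = 1.5539.
Operating income changes by 1.5539 × +11.9% = +18.5%.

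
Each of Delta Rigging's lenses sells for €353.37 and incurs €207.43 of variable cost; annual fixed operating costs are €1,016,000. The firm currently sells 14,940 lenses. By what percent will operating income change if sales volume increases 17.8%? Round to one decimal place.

Total contribution margin = 14,940 × €145.94 = €2,180,343.60.
EBIT = €2,180,343.60 − €1,016,000 = €1,164,343.60.
So DOL = total CM / EBIT = €2,180,343.60 / €1,164,343.60 = 1.8726.
Operating income changes by 1.8726 × +17.8% = +33.3%.

+33.3%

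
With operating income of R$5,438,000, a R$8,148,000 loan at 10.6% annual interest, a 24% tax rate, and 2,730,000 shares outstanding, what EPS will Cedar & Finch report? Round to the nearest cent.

R$1.27

Interest = R$863,688.00, so EBT = R$5,438,000 − R$863,688.00 = R$4,574,312.00.
After tax at 24%: net income = R$4,574,312.00 × 0.76 = R$3,476,477.12.
EPS = R$3,476,477.12 ÷ 2,730,000 = R$1.27.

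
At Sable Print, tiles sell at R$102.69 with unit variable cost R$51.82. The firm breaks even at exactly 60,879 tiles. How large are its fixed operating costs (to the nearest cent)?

R$3,096,914.73

Each unit contributes R$102.69 − R$51.82 = R$50.87.
Fixed costs = break-even units × CM = 60,879 × R$50.87 = R$3,096,914.73.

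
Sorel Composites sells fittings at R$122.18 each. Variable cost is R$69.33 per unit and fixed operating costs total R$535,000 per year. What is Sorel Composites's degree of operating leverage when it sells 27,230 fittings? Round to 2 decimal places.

1.59

Contribution at this volume is 27,230 × R$52.85 = R$1,439,105.50.
Operating income = contribution − fixed costs = R$1,439,105.50 − R$535,000 = R$904,105.50.
Degree of operating leverage = R$1,439,105.50 / R$904,105.50 = 1.5917.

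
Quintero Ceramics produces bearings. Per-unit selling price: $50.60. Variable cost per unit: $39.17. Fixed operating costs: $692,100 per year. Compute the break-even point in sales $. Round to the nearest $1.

$3,063,890

Contribution margin per unit = $50.60 − $39.17 = $11.43, a CM ratio of $11.43 ÷ $50.60 = 0.2259.
Break-even revenue = fixed costs × price ÷ CM = $692,100 × $50.60 ÷ $11.43 = $3,063,890.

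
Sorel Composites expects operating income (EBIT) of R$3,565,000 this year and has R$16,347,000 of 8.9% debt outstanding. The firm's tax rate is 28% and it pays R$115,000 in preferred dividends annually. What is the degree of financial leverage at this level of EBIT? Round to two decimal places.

Annual interest charges come to R$1,454,883.00.
Preferred dividends grossed up pre-tax: R$115,000 / (1 − 0.28) = R$159,722.22.
DFL = EBIT ÷ [EBIT − I − D_p/(1−t)] = R$3,565,000 ÷ [R$3,565,000 − R$1,454,883.00 − R$159,722.22] = R$3,565,000 ÷ R$1,950,394.78 = 1.8278.

1.83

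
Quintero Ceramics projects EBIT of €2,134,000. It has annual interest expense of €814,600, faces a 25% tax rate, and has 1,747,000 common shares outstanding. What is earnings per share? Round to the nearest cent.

€0.57

Pre-tax income = €2,134,000 − €814,600.00 = €1,319,400.00.
Net income = €1,319,400.00 × (1 − 0.25) = €989,550.00.
EPS = €989,550.00 ÷ 1,747,000 = €0.57.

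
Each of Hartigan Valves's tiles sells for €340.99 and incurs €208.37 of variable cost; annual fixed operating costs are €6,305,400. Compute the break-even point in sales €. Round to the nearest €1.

CM per unit = €340.99 − €208.37 = €132.62; CM ratio = €132.62 / €340.99 = 0.3889.
Break-even sales = FC ÷ CM ratio = €6,305,400 × €340.99 / €132.62 = €16,212,324.

€16,212,324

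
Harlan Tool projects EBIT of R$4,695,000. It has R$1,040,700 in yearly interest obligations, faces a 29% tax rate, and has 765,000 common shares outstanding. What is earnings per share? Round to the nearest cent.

Pre-tax income = R$4,695,000 − R$1,040,700.00 = R$3,654,300.00.
After tax at 29%: net income = R$3,654,300.00 × 0.71 = R$2,594,553.00.
Per share: R$2,594,553.00 / 765,000 shares = R$3.39.

R$3.39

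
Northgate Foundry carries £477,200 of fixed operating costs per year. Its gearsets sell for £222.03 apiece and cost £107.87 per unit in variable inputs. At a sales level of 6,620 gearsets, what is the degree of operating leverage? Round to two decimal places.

2.71

At 6,620 units, contribution = 6,620 × £114.16 = £755,739.20.
EBIT = £755,739.20 − £477,200 = £278,539.20.
Degree of operating leverage = £755,739.20 / £278,539.20 = 2.7132.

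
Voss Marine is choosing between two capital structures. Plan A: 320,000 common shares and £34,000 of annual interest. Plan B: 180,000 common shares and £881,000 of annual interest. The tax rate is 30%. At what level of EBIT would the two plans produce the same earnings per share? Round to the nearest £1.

£1,970,000

Set EPS_A = EPS_B: (EBIT − £34,000)(1 − 0.30) ÷ 320,000 = (EBIT − £881,000)(1 − 0.30) ÷ 180,000.
The (1 − t) factor cancels: (EBIT − 34,000) × 180,000 = (EBIT − 881,000) × 320,000.
Solving, EBIT = (881,000·320,000 − 34,000·180,000) / (320,000 − 180,000) = 275,800,000,000 / 140,000 = 1,970,000.00.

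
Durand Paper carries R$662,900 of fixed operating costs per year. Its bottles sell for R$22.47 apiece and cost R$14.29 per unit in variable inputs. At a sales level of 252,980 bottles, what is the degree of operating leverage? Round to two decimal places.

1.47

At 252,980 units, contribution = 252,980 × R$8.18 = R$2,069,376.40.
EBIT = R$2,069,376.40 − R$662,900 = R$1,406,476.40.
DOL = contribution ÷ EBIT = R$2,069,376.40 ÷ R$1,406,476.40 = 1.4713.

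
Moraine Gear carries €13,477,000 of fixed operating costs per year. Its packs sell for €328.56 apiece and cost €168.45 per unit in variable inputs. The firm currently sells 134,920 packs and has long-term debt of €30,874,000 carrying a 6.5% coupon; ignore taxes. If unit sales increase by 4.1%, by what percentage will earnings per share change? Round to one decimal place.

At 134,920 units, contribution = 134,920 × €160.11 = €21,602,041.20.
EBIT = €21,602,041.20 − €13,477,000 = €8,125,041.20.
Interest = €2,006,810.00, so EBIT − I = €6,118,231.20.
DCL = total CM / (EBIT − I) = €21,602,041.20 / €6,118,231.20 = 3.5308.
EPS therefore changes by 3.5308 × (+4.1%) = +14.5%.

+14.5%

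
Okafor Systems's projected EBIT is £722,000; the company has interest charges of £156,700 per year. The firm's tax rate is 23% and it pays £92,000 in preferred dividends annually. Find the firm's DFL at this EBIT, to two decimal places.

1.62

Interest = £156,700.00.
Preferred dividends grossed up pre-tax: £92,000 / (1 − 0.23) = £119,480.52.
DFL = EBIT ÷ [EBIT − I − D_p/(1−t)] = £722,000 ÷ [£722,000 − £156,700.00 − £119,480.52] = £722,000 ÷ £445,819.48 = 1.6195.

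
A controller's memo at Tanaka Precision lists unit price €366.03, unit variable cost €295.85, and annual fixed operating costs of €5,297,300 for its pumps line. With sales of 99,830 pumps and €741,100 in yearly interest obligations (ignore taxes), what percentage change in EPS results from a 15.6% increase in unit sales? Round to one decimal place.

+112.9%

At 99,830 units, contribution = 99,830 × €70.18 = €7,006,069.40.
Operating income = contribution − fixed costs = €7,006,069.40 − €5,297,300 = €1,708,769.40.
Interest = €741,100.00, so EBIT − I = €967,669.40.
DCL = total CM / (EBIT − I) = €7,006,069.40 / €967,669.40 = 7.2401.
EPS therefore changes by 7.2401 × (+15.6%) = +112.9%.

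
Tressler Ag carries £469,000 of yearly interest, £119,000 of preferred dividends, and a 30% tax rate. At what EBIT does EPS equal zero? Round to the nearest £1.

£639,000

Grossing the preferred dividend up to pre-tax terms: £119,000 / (1 − 0.30) = £170,000.00.
Financial break-even EBIT = interest + D_p ÷ (1 − t) = £469,000 + £170,000.00 = £639,000.00.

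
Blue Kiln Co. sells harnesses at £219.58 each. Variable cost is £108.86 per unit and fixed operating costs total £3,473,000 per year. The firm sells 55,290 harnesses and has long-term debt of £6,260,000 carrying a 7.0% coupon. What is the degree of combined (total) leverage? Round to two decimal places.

2.77

Total contribution margin = 55,290 × £110.72 = £6,121,708.80.
Operating income = contribution − fixed costs = £6,121,708.80 − £3,473,000 = £2,648,708.80. Interest = £438,200.00, so EBIT − I = £2,210,508.80.
Degree of total leverage = total CM / (EBIT − interest) = £6,121,708.80 / £2,210,508.80 = 2.7694.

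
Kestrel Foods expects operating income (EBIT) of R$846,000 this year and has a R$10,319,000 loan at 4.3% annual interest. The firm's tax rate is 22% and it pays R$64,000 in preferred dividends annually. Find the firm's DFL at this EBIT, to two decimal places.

2.64

Annual interest charges come to R$443,717.00.
Pre-tax preferred-dividend burden = R$64,000 ÷ (1 − 0.22) = R$82,051.28.
DFL = EBIT ÷ [EBIT − I − D_p/(1−t)] = R$846,000 ÷ [R$846,000 − R$443,717.00 − R$82,051.28] = R$846,000 ÷ R$320,231.72 = 2.6418.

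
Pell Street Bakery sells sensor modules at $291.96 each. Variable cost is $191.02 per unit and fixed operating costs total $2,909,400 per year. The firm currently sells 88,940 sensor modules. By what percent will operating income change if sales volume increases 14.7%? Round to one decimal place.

Total contribution margin = 88,940 × $100.94 = $8,977,603.60.
Subtracting fixed costs: EBIT = $8,977,603.60 − $2,909,400 = $6,068,203.60.
Degree of operating leverage = $8,977,603.60 / $6,068,203.60 = 1.4794.
Operating income changes by 1.4794 × +14.7% = +21.7%.

+21.7%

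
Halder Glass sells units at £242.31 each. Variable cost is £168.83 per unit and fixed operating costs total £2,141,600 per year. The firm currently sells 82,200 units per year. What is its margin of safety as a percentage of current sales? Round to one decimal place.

Contribution margin per unit = £242.31 − £168.83 = £73.48. Break-even units = £2,141,600 ÷ £73.48 = 29,145.35; break-even revenue = 29,145.35 × £242.31 = £7,062,208.71.
Actual sales revenue = 82,200 × £242.31 = £19,917,882.00.
Margin of safety = (£19,917,882.00 − £7,062,208.71) ÷ £19,917,882.00 = 64.5%.

64.5%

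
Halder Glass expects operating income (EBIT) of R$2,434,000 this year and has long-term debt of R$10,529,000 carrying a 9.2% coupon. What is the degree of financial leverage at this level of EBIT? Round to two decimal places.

Annual interest charges come to R$968,668.00.
Degree of financial leverage = EBIT / (EBIT − interest) = R$2,434,000 / R$1,465,332.00 = 1.6611.

1.66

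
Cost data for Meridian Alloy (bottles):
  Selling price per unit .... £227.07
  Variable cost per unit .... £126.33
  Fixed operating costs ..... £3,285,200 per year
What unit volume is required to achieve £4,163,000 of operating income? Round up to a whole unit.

Each unit contributes £227.07 − £126.33 = £100.74.
Units = (FC + target) / CM = (£3,285,200 + £4,163,000) / £100.74 = 73,934.88, so 73,935 bottles.

73,935 bottles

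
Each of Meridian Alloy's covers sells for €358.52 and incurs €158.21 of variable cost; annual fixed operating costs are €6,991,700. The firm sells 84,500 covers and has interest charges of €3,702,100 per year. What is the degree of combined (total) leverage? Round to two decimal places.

2.72

Total contribution margin = 84,500 × €200.31 = €16,926,195.00.
EBIT = €16,926,195.00 − €6,991,700 = €9,934,495.00. Interest = €3,702,100.00.
DOL = €16,926,195.00 ÷ €9,934,495.00 = 1.7038; DFL = €9,934,495.00 ÷ €6,232,395.00 = 1.5940.
DCL = DOL × DFL = 1.7038 × 1.5940 = 2.7159.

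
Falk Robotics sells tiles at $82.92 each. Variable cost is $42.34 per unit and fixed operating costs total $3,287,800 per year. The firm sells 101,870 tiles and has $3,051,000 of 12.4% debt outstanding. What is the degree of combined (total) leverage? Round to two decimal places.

8.84

At 101,870 units, contribution = 101,870 × $40.58 = $4,133,884.60.
Operating income = contribution − fixed costs = $4,133,884.60 − $3,287,800 = $846,084.60. Interest = $378,324.00, so EBIT − I = $467,760.60.
Degree of total leverage = total CM / (EBIT − interest) = $4,133,884.60 / $467,760.60 = 8.8376.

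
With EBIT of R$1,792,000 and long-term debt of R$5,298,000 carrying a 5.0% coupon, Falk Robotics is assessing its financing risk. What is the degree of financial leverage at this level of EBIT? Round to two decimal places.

1.17

Annual interest charges come to R$264,900.00.
DFL = EBIT ÷ (EBIT − I) = R$1,792,000 ÷ (R$1,792,000 − R$264,900.00) = R$1,792,000 ÷ R$1,527,100.00 = 1.1735.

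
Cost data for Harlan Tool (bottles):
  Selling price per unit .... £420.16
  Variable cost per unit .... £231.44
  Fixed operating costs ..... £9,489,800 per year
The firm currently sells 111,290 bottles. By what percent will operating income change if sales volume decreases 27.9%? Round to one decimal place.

-50.9%

Total contribution margin = 111,290 × £188.72 = £21,002,648.80.
Subtracting fixed costs: EBIT = £21,002,648.80 − £9,489,800 = £11,512,848.80.
DOL = contribution ÷ EBIT = £21,002,648.80 ÷ £11,512,848.80 = 1.8243.
%ΔEBIT = DOL × %ΔSales = 1.8243 × -27.9% = -50.9%.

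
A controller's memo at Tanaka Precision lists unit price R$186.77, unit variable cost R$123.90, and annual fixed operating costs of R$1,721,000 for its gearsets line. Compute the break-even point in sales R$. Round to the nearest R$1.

CM per unit = R$186.77 − R$123.90 = R$62.87; CM ratio = R$62.87 / R$186.77 = 0.3366.
Break-even revenue = fixed costs × price ÷ CM = R$1,721,000 × R$186.77 ÷ R$62.87 = R$5,112,632.

R$5,112,632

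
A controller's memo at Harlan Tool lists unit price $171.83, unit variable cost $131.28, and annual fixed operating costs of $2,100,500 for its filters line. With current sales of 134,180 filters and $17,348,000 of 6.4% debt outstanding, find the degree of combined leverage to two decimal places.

Total contribution margin = 134,180 × $40.55 = $5,440,999.00.
Subtracting fixed costs: EBIT = $5,440,999.00 − $2,100,500 = $3,340,499.00. Interest = $1,110,272.00.
DOL = $5,440,999.00 ÷ $3,340,499.00 = 1.6288; DFL = $3,340,499.00 ÷ $2,230,227.00 = 1.4978.
DCL = DOL × DFL = 1.6288 × 1.4978 = 2.4396.

2.44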